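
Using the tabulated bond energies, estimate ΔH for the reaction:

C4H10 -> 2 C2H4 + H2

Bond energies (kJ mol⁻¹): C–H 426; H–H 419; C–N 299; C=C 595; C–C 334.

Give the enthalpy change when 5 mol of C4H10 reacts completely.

ΔH = +1225 kJ

Bonds broken (reactants):
  C–C: 3 × 334 = 1002
  C–H: 10 × 426 = 4260
  Σ(broken) = 5262 kJ
Bonds formed (products):
  C–H: 8 × 426 = 3408
  C=C: 2 × 595 = 1190
  H–H: 1 × 419 = 419
  Σ(formed) = 5017 kJ
ΔH = Σ(broken) − Σ(formed) = 5262 − 5017 = +245 kJ
For 5× the reaction as written: 5 × (+245) = +1225 kJ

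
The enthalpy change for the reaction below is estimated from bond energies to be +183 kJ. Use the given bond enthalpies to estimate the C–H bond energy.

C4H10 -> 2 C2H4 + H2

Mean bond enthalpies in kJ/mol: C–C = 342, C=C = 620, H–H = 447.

D(C–H) ≈ 422 kJ/mol

Let D be the C–H bond energy.
Σ(broken) = 3×342 + 10×D = 1026 + 10D
Σ(formed) = 8×D + 2×620 + 1×447 = 1687 + 8D
ΔH = Σ(broken) − Σ(formed) = (1026 + 10D) − (1687 + 8D) = −661 + 2D
Setting this equal to +183 kJ gives 2D = 844, so D = 422 kJ/mol.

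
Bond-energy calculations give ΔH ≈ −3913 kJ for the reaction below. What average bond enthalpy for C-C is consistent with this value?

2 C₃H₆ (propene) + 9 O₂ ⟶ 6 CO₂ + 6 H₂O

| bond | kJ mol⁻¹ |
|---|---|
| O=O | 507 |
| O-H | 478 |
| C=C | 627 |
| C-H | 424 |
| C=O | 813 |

Let D be the C-C bond energy.
Σ(broken) = 2×D + 12×424 + 2×627 + 9×507 = 10905 + 2D
Σ(formed) = 12×813 + 12×478 = 15492
ΔH = Σ(broken) − Σ(formed) = (10905 + 2D) − (15492) = −4587 + 2D
Setting this equal to −3913 kJ gives 2D = 674, so D = 337 kJ/mol.

D(C-C) ≈ 337 kJ/mol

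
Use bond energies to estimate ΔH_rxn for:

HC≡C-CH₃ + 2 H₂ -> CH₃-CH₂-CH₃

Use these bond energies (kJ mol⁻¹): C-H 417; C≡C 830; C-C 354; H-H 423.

ΔH ≈ −346 kJ

Bonds broken (reactants):
  C≡C: 1 × 830 = 830
  C-C: 1 × 354 = 354
  C-H: 4 × 417 = 1668
  H-H: 2 × 423 = 846
  Σ(broken) = 3698 kJ
Bonds formed (products):
  C-C: 2 × 354 = 708
  C-H: 8 × 417 = 3336
  Σ(formed) = 4044 kJ
ΔH = Σ(broken) − Σ(formed) = 3698 − 4044 = −346 kJ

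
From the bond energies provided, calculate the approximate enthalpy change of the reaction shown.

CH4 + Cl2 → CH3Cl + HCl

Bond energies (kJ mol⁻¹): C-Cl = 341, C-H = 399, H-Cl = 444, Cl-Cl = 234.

ΔH ≈ −152 kJ

Bonds broken (reactants):
  C-H: 4 × 399 = 1596
  Cl-Cl: 1 × 234 = 234
  Σ(broken) = 1830 kJ
Bonds formed (products):
  C-Cl: 1 × 341 = 341
  C-H: 3 × 399 = 1197
  H-Cl: 1 × 444 = 444
  Σ(formed) = 1982 kJ
ΔH = Σ(broken) − Σ(formed) = 1830 − 1982 = −152 kJ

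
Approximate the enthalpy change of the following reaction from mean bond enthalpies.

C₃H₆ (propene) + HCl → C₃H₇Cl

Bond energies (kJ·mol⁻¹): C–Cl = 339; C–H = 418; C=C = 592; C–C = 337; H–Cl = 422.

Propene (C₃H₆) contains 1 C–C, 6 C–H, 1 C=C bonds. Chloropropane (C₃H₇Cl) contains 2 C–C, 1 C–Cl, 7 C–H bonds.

Bonds broken (reactants):
  C–C: 1 × 337 = 337
  C–H: 6 × 418 = 2508
  C=C: 1 × 592 = 592
  H–Cl: 1 × 422 = 422
  Σ(broken) = 3859 kJ
Bonds formed (products):
  C–C: 2 × 337 = 674
  C–Cl: 1 × 339 = 339
  C–H: 7 × 418 = 2926
  Σ(formed) = 3939 kJ
ΔH = Σ(broken) − Σ(formed) = 3859 − 3939 = −80 kJ

ΔH ≈ −80 kJ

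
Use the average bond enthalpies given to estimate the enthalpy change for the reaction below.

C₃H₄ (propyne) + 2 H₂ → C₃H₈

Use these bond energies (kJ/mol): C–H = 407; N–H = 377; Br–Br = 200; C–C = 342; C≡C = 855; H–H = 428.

Bonds broken (reactants):
  C≡C: 1 × 855 = 855
  C–C: 1 × 342 = 342
  C–H: 4 × 407 = 1628
  H–H: 2 × 428 = 856
  Σ(broken) = 3681 kJ
Bonds formed (products):
  C–C: 2 × 342 = 684
  C–H: 8 × 407 = 3256
  Σ(formed) = 3940 kJ
ΔH = Σ(broken) − Σ(formed) = 3681 − 3940 = −259 kJ

ΔH ≈ −259 kJ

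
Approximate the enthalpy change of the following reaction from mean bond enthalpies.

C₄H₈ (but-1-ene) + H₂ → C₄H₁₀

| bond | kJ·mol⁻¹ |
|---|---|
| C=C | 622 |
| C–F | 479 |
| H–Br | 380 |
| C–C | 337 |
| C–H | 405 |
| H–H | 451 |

ΔH ≈ −74 kJ

Bonds broken (reactants):
  C–C: 2 × 337 = 674
  C–H: 8 × 405 = 3240
  C=C: 1 × 622 = 622
  H–H: 1 × 451 = 451
  Σ(broken) = 4987 kJ
Bonds formed (products):
  C–C: 3 × 337 = 1011
  C–H: 10 × 405 = 4050
  Σ(formed) = 5061 kJ
ΔH = Σ(broken) − Σ(formed) = 4987 − 5061 = −74 kJ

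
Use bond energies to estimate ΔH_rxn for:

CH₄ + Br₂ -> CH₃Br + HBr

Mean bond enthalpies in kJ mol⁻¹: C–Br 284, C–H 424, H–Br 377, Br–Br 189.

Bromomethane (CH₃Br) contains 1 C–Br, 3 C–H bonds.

Bonds broken (reactants):
  Br–Br: 1 × 189 = 189
  C–H: 4 × 424 = 1696
  Σ(broken) = 1885 kJ
Bonds formed (products):
  C–Br: 1 × 284 = 284
  C–H: 3 × 424 = 1272
  H–Br: 1 × 377 = 377
  Σ(formed) = 1933 kJ
ΔH = Σ(broken) − Σ(formed) = 1885 − 1933 = −48 kJ

ΔH ≈ −48 kJ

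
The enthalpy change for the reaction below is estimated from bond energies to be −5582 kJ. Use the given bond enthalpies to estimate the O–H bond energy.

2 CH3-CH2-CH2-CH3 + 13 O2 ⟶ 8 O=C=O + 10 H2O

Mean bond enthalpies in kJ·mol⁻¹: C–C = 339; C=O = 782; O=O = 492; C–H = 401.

Let D be the O–H bond energy.
Σ(broken) = 6×339 + 20×401 + 13×492 = 16450
Σ(formed) = 16×782 + 20×D = 12512 + 20D
ΔH = Σ(broken) − Σ(formed) = (16450) − (12512 + 20D) = +3938 − 20D
Setting this equal to −5582 kJ gives 20D = 9520, so D = 476 kJ/mol.

D(O–H) ≈ 476 kJ/mol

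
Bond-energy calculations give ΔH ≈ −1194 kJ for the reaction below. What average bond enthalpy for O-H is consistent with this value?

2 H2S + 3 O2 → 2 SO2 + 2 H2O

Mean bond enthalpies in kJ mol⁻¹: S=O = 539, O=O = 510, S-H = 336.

Let D be the O-H bond energy.
Σ(broken) = 3×510 + 4×336 = 2874
Σ(formed) = 4×D + 4×539 = 2156 + 4D
ΔH = Σ(broken) − Σ(formed) = (2874) − (2156 + 4D) = +718 − 4D
Setting this equal to −1194 kJ gives 4D = 1912, so D = 478 kJ/mol.

D(O-H) ≈ 478 kJ/mol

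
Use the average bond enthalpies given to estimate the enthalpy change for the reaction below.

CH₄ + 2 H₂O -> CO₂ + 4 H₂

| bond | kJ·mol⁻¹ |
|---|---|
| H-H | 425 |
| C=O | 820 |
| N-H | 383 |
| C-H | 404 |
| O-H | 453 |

ΔH ≈ +88 kJ

Bonds broken (reactants):
  C-H: 4 × 404 = 1616
  O-H: 4 × 453 = 1812
  Σ(broken) = 3428 kJ
Bonds formed (products):
  C=O: 2 × 820 = 1640
  H-H: 4 × 425 = 1700
  Σ(formed) = 3340 kJ
ΔH = Σ(broken) − Σ(formed) = 3428 − 3340 = +88 kJ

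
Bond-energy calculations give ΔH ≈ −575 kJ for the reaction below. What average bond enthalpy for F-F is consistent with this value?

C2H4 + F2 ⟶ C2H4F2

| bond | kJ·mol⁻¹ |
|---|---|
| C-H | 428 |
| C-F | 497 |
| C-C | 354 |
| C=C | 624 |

Let D be the F-F bond energy.
Σ(broken) = 4×428 + 1×624 + 1×D = 2336 + D
Σ(formed) = 1×354 + 2×497 + 4×428 = 3060
ΔH = Σ(broken) − Σ(formed) = (2336 + D) − (3060) = −724 + D
Setting this equal to −575 kJ gives D = 149 kJ/mol.

D(F-F) ≈ 149 kJ/mol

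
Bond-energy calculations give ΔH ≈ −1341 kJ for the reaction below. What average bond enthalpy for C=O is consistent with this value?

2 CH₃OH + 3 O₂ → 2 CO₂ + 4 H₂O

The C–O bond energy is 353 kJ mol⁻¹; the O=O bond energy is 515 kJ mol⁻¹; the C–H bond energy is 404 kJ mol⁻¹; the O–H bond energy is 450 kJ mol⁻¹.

D(C=O) ≈ 829 kJ/mol

Let D be the C=O bond energy.
Σ(broken) = 6×404 + 2×353 + 2×450 + 3×515 = 5575
Σ(formed) = 4×D + 8×450 = 3600 + 4D
ΔH = Σ(broken) − Σ(formed) = (5575) − (3600 + 4D) = +1975 − 4D
Setting this equal to −1341 kJ gives 4D = 3316, so D = 829 kJ/mol.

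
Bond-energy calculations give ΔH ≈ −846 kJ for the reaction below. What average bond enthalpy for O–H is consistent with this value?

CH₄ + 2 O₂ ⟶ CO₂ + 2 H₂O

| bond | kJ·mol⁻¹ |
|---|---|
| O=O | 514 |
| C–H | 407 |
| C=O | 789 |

D(O–H) ≈ 481 kJ/mol

Let D be the O–H bond energy.
Σ(broken) = 4×407 + 2×514 = 2656
Σ(formed) = 2×789 + 4×D = 1578 + 4D
ΔH = Σ(broken) − Σ(formed) = (2656) − (1578 + 4D) = +1078 − 4D
Setting this equal to −846 kJ gives 4D = 1924, so D = 481 kJ/mol.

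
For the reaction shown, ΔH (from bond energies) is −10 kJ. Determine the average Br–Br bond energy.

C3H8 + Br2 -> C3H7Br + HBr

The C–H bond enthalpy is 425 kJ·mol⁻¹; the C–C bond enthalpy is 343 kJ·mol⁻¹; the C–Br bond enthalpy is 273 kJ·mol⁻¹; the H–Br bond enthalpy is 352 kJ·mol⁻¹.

D(Br–Br) ≈ 190 kJ/mol

Let D be the Br–Br bond energy.
Σ(broken) = 1×D + 2×343 + 8×425 = 4086 + D
Σ(formed) = 1×273 + 2×343 + 7×425 + 1×352 = 4286
ΔH = Σ(broken) − Σ(formed) = (4086 + D) − (4286) = −200 + D
Setting this equal to −10 kJ gives D = 190 kJ/mol.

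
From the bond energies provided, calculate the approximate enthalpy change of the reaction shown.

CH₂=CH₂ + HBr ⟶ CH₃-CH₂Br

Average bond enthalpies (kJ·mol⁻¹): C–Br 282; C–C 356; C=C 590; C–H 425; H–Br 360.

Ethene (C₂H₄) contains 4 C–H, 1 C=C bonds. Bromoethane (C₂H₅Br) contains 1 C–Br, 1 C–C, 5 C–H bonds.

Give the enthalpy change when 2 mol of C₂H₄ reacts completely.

ΔH = −226 kJ

Bonds broken (reactants):
  C–H: 4 × 425 = 1700
  C=C: 1 × 590 = 590
  H–Br: 1 × 360 = 360
  Σ(broken) = 2650 kJ
Bonds formed (products):
  C–Br: 1 × 282 = 282
  C–C: 1 × 356 = 356
  C–H: 5 × 425 = 2125
  Σ(formed) = 2763 kJ
ΔH = Σ(broken) − Σ(formed) = 2650 − 2763 = −113 kJ
For 2× the reaction as written: 2 × (−113) = −226 kJ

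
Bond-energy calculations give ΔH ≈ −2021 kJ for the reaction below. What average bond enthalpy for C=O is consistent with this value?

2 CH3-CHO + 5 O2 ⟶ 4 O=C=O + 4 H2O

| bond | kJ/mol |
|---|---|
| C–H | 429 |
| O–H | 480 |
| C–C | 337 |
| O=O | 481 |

D(C=O) ≈ 782 kJ/mol

Let D be the C=O bond energy.
Σ(broken) = 2×337 + 8×429 + 2×D + 5×481 = 6511 + 2D
Σ(formed) = 8×D + 8×480 = 3840 + 8D
ΔH = Σ(broken) − Σ(formed) = (6511 + 2D) − (3840 + 8D) = +2671 − 6D
Setting this equal to −2021 kJ gives 6D = 4692, so D = 782 kJ/mol.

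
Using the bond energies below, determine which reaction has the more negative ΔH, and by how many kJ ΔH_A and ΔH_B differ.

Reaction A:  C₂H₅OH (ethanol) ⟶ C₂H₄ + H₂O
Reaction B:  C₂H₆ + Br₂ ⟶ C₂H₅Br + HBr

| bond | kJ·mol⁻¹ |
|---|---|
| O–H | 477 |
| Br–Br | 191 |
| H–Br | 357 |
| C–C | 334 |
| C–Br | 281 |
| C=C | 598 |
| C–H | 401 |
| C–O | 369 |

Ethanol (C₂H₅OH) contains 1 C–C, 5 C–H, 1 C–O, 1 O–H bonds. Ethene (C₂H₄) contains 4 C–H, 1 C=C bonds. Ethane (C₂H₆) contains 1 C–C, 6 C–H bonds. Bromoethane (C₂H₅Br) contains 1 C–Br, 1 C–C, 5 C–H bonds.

Reaction B, by 75 kJ

Reaction A:
  Bonds broken (reactants):
    C–C: 1 × 334 = 334
    C–H: 5 × 401 = 2005
    C–O: 1 × 369 = 369
    O–H: 1 × 477 = 477
    Σ(broken) = 3185 kJ
  Bonds formed (products):
    C–H: 4 × 401 = 1604
    C=C: 1 × 598 = 598
    O–H: 2 × 477 = 954
    Σ(formed) = 3156 kJ
  ΔH_A = 3185 − 3156 = +29 kJ
Reaction B:
  Bonds broken (reactants):
    Br–Br: 1 × 191 = 191
    C–C: 1 × 334 = 334
    C–H: 6 × 401 = 2406
    Σ(broken) = 2931 kJ
  Bonds formed (products):
    C–Br: 1 × 281 = 281
    C–C: 1 × 334 = 334
    C–H: 5 × 401 = 2005
    H–Br: 1 × 357 = 357
    Σ(formed) = 2977 kJ
  ΔH_B = 2931 − 2977 = −46 kJ
ΔH_A − ΔH_B = +75 kJ, so reaction B has the more negative ΔH; |ΔH_A − ΔH_B| = 75 kJ.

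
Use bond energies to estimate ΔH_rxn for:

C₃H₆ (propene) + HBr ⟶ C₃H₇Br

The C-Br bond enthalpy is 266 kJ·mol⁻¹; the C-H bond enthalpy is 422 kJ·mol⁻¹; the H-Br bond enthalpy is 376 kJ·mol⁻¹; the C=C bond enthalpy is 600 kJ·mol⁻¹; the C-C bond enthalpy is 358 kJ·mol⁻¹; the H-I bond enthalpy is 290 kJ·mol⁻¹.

ΔH ≈ −70 kJ

Bonds broken (reactants):
  C-C: 1 × 358 = 358
  C-H: 6 × 422 = 2532
  C=C: 1 × 600 = 600
  H-Br: 1 × 376 = 376
  Σ(broken) = 3866 kJ
Bonds formed (products):
  C-Br: 1 × 266 = 266
  C-C: 2 × 358 = 716
  C-H: 7 × 422 = 2954
  Σ(formed) = 3936 kJ
ΔH = Σ(broken) − Σ(formed) = 3866 − 3936 = −70 kJ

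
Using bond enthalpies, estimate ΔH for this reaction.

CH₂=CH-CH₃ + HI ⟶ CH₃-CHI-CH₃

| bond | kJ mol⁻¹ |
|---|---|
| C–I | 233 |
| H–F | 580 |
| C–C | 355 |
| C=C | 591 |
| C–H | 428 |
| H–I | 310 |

Bonds broken (reactants):
  C–C: 1 × 355 = 355
  C–H: 6 × 428 = 2568
  C=C: 1 × 591 = 591
  H–I: 1 × 310 = 310
  Σ(broken) = 3824 kJ
Bonds formed (products):
  C–C: 2 × 355 = 710
  C–H: 7 × 428 = 2996
  C–I: 1 × 233 = 233
  Σ(formed) = 3939 kJ
ΔH = Σ(broken) − Σ(formed) = 3824 − 3939 = −115 kJ

ΔH ≈ −115 kJ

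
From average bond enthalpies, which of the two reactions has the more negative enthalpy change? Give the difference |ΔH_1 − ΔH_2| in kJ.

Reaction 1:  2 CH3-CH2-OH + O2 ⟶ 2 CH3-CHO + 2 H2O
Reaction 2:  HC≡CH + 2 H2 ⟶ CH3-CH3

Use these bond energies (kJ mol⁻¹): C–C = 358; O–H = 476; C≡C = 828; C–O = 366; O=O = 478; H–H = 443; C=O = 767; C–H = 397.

Reaction 1:
  Bonds broken (reactants):
    C–C: 2 × 358 = 716
    C–H: 10 × 397 = 3970
    C–O: 2 × 366 = 732
    O–H: 2 × 476 = 952
    O=O: 1 × 478 = 478
    Σ(broken) = 6848 kJ
  Bonds formed (products):
    C–C: 2 × 358 = 716
    C–H: 8 × 397 = 3176
    C=O: 2 × 767 = 1534
    O–H: 4 × 476 = 1904
    Σ(formed) = 7330 kJ
  ΔH_1 = 6848 − 7330 = −482 kJ
Reaction 2:
  Bonds broken (reactants):
    C≡C: 1 × 828 = 828
    C–H: 2 × 397 = 794
    H–H: 2 × 443 = 886
    Σ(broken) = 2508 kJ
  Bonds formed (products):
    C–C: 1 × 358 = 358
    C–H: 6 × 397 = 2382
    Σ(formed) = 2740 kJ
  ΔH_2 = 2508 − 2740 = −232 kJ
ΔH_1 − ΔH_2 = −250 kJ, so reaction 1 has the more negative ΔH; |ΔH_1 − ΔH_2| = 250 kJ.

Reaction 1, by 250 kJ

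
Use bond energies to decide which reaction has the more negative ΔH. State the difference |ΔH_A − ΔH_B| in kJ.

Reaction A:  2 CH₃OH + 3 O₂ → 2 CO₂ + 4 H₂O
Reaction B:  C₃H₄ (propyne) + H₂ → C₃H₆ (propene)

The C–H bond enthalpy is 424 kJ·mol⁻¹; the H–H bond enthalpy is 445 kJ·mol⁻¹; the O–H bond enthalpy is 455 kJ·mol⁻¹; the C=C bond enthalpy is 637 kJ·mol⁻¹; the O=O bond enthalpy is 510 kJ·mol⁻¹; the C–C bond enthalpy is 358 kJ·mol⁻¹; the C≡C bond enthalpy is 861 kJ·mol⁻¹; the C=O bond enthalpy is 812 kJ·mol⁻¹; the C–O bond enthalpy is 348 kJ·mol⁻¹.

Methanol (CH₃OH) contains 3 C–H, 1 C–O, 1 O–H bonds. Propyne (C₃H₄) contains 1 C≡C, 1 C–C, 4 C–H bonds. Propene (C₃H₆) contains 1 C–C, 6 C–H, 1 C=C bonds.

Reaction A, by 1029 kJ

Reaction A:
  Bonds broken (reactants):
    C–H: 6 × 424 = 2544
    C–O: 2 × 348 = 696
    O–H: 2 × 455 = 910
    O=O: 3 × 510 = 1530
    Σ(broken) = 5680 kJ
  Bonds formed (products):
    C=O: 4 × 812 = 3248
    O–H: 8 × 455 = 3640
    Σ(formed) = 6888 kJ
  ΔH_A = 5680 − 6888 = −1208 kJ
Reaction B:
  Bonds broken (reactants):
    C≡C: 1 × 861 = 861
    C–C: 1 × 358 = 358
    C–H: 4 × 424 = 1696
    H–H: 1 × 445 = 445
    Σ(broken) = 3360 kJ
  Bonds formed (products):
    C–C: 1 × 358 = 358
    C–H: 6 × 424 = 2544
    C=C: 1 × 637 = 637
    Σ(formed) = 3539 kJ
  ΔH_B = 3360 − 3539 = −179 kJ
ΔH_A − ΔH_B = −1029 kJ, so reaction A has the more negative ΔH; |ΔH_A − ΔH_B| = 1029 kJ.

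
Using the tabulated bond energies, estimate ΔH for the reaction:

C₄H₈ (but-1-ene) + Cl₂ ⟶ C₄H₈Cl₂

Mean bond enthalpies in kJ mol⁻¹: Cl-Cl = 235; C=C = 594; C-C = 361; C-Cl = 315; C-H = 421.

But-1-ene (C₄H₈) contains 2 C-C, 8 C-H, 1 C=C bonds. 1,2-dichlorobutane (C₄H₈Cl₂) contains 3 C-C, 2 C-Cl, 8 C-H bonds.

ΔH ≈ −162 kJ

Bonds broken (reactants):
  C-C: 2 × 361 = 722
  C-H: 8 × 421 = 3368
  C=C: 1 × 594 = 594
  Cl-Cl: 1 × 235 = 235
  Σ(broken) = 4919 kJ
Bonds formed (products):
  C-C: 3 × 361 = 1083
  C-Cl: 2 × 315 = 630
  C-H: 8 × 421 = 3368
  Σ(formed) = 5081 kJ
ΔH = Σ(broken) − Σ(formed) = 4919 − 5081 = −162 kJ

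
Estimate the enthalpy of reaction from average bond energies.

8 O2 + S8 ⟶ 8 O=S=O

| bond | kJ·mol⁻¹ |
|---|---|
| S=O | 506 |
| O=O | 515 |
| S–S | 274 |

ΔH ≈ −1784 kJ

Bonds broken (reactants):
  O=O: 8 × 515 = 4120
  S–S: 8 × 274 = 2192
  Σ(broken) = 6312 kJ
Bonds formed (products):
  S=O: 16 × 506 = 8096
  Σ(formed) = 8096 kJ
ΔH = Σ(broken) − Σ(formed) = 6312 − 8096 = −1784 kJ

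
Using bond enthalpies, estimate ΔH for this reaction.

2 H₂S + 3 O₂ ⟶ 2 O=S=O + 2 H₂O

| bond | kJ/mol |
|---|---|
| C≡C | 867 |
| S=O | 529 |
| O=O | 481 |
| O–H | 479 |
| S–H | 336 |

ΔH ≈ −1245 kJ

Bonds broken (reactants):
  O=O: 3 × 481 = 1443
  S–H: 4 × 336 = 1344
  Σ(broken) = 2787 kJ
Bonds formed (products):
  O–H: 4 × 479 = 1916
  S=O: 4 × 529 = 2116
  Σ(formed) = 4032 kJ
ΔH = Σ(broken) − Σ(formed) = 2787 − 4032 = −1245 kJ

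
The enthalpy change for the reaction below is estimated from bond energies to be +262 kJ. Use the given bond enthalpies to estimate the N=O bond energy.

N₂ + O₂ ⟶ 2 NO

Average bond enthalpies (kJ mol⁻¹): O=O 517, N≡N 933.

Let D be the N=O bond energy.
Σ(broken) = 1×933 + 1×517 = 1450
Σ(formed) = 2×D = 2D
ΔH = Σ(broken) − Σ(formed) = (1450) − (2D) = +1450 − 2D
Setting this equal to +262 kJ gives 2D = 1188, so D = 594 kJ/mol.

D(N=O) ≈ 594 kJ/mol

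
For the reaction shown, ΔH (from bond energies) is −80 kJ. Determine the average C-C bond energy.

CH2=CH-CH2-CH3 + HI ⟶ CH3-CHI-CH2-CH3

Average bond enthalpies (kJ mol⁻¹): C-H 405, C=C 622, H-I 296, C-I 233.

D(C-C) ≈ 360 kJ/mol

Let D be the C-C bond energy.
Σ(broken) = 2×D + 8×405 + 1×622 + 1×296 = 4158 + 2D
Σ(formed) = 3×D + 9×405 + 1×233 = 3878 + 3D
ΔH = Σ(broken) − Σ(formed) = (4158 + 2D) − (3878 + 3D) = +280 − D
Setting this equal to −80 kJ gives D = 360 kJ/mol.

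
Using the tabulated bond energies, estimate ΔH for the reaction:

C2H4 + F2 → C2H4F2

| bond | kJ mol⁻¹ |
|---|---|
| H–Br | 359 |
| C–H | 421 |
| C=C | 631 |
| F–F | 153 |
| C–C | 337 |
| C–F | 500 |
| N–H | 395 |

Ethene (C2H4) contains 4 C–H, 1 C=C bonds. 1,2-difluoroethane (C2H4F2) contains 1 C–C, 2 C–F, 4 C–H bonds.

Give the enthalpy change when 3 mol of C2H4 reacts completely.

Bonds broken (reactants):
  C–H: 4 × 421 = 1684
  C=C: 1 × 631 = 631
  F–F: 1 × 153 = 153
  Σ(broken) = 2468 kJ
Bonds formed (products):
  C–C: 1 × 337 = 337
  C–F: 2 × 500 = 1000
  C–H: 4 × 421 = 1684
  Σ(formed) = 3021 kJ
ΔH = Σ(broken) − Σ(formed) = 2468 − 3021 = −553 kJ
For 3× the reaction as written: 3 × (−553) = −1659 kJ

ΔH = −1659 kJ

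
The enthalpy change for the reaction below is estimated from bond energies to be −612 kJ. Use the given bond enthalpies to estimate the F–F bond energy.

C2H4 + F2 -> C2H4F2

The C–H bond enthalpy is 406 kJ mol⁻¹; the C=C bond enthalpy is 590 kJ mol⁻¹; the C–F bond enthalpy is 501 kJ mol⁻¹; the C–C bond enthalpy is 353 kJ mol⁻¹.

D(F–F) ≈ 153 kJ/mol

Let D be the F–F bond energy.
Σ(broken) = 4×406 + 1×590 + 1×D = 2214 + D
Σ(formed) = 1×353 + 2×501 + 4×406 = 2979
ΔH = Σ(broken) − Σ(formed) = (2214 + D) − (2979) = −765 + D
Setting this equal to −612 kJ gives D = 153 kJ/mol.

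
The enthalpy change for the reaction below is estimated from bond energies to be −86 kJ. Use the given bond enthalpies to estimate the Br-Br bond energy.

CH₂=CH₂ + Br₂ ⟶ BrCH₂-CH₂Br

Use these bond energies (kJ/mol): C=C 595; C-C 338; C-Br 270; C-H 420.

D(Br-Br) ≈ 197 kJ/mol

Let D be the Br-Br bond energy.
Σ(broken) = 1×D + 4×420 + 1×595 = 2275 + D
Σ(formed) = 2×270 + 1×338 + 4×420 = 2558
ΔH = Σ(broken) − Σ(formed) = (2275 + D) − (2558) = −283 + D
Setting this equal to −86 kJ gives D = 197 kJ/mol.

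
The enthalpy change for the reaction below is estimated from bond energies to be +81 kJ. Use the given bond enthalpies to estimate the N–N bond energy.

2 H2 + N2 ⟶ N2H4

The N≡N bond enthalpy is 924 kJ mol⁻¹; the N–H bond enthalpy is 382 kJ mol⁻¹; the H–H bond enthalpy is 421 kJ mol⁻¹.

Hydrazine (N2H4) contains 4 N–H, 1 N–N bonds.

D(N–N) ≈ 157 kJ/mol

Let D be the N–N bond energy.
Σ(broken) = 2×421 + 1×924 = 1766
Σ(formed) = 4×382 + 1×D = 1528 + D
ΔH = Σ(broken) − Σ(formed) = (1766) − (1528 + D) = +238 − D
Setting this equal to +81 kJ gives D = 157 kJ/mol.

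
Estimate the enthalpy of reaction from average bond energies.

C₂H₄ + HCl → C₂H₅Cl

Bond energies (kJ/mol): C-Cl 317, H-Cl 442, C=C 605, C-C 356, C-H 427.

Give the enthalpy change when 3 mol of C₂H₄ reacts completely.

ΔH = −159 kJ

Bonds broken (reactants):
  C-H: 4 × 427 = 1708
  C=C: 1 × 605 = 605
  H-Cl: 1 × 442 = 442
  Σ(broken) = 2755 kJ
Bonds formed (products):
  C-C: 1 × 356 = 356
  C-Cl: 1 × 317 = 317
  C-H: 5 × 427 = 2135
  Σ(formed) = 2808 kJ
ΔH = Σ(broken) − Σ(formed) = 2755 − 2808 = −53 kJ
For 3× the reaction as written: 3 × (−53) = −159 kJ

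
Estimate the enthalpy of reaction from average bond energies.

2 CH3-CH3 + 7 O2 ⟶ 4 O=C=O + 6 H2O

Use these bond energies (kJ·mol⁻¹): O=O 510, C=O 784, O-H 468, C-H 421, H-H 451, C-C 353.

ΔH ≈ −2560 kJ

Bonds broken (reactants):
  C-C: 2 × 353 = 706
  C-H: 12 × 421 = 5052
  O=O: 7 × 510 = 3570
  Σ(broken) = 9328 kJ
Bonds formed (products):
  C=O: 8 × 784 = 6272
  O-H: 12 × 468 = 5616
  Σ(formed) = 11888 kJ
ΔH = Σ(broken) − Σ(formed) = 9328 − 11888 = −2560 kJ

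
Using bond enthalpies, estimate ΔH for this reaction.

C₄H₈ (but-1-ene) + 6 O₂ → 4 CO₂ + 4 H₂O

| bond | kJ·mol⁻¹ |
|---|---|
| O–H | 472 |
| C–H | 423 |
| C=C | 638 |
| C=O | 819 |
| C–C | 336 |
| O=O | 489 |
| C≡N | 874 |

Bonds broken (reactants):
  C–C: 2 × 336 = 672
  C–H: 8 × 423 = 3384
  C=C: 1 × 638 = 638
  O=O: 6 × 489 = 2934
  Σ(broken) = 7628 kJ
Bonds formed (products):
  C=O: 8 × 819 = 6552
  O–H: 8 × 472 = 3776
  Σ(formed) = 10328 kJ
ΔH = Σ(broken) − Σ(formed) = 7628 − 10328 = −2700 kJ

ΔH ≈ −2700 kJ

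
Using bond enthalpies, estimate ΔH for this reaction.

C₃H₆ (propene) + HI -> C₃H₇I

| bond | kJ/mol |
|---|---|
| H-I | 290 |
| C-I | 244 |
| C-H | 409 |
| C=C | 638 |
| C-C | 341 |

Bonds broken (reactants):
  C-C: 1 × 341 = 341
  C-H: 6 × 409 = 2454
  C=C: 1 × 638 = 638
  H-I: 1 × 290 = 290
  Σ(broken) = 3723 kJ
Bonds formed (products):
  C-C: 2 × 341 = 682
  C-H: 7 × 409 = 2863
  C-I: 1 × 244 = 244
  Σ(formed) = 3789 kJ
ΔH = Σ(broken) − Σ(formed) = 3723 − 3789 = −66 kJ

ΔH ≈ −66 kJ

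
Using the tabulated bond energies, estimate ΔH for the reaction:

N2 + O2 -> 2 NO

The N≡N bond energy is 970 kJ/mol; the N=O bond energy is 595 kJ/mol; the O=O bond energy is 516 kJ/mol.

Bonds broken (reactants):
  N≡N: 1 × 970 = 970
  O=O: 1 × 516 = 516
  Σ(broken) = 1486 kJ
Bonds formed (products):
  N=O: 2 × 595 = 1190
  Σ(formed) = 1190 kJ
ΔH = Σ(broken) − Σ(formed) = 1486 − 1190 = +296 kJ

ΔH ≈ +296 kJ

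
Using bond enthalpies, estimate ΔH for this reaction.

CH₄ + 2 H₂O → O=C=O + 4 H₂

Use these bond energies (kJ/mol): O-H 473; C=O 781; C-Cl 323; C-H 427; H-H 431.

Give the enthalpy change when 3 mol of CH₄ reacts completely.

Bonds broken (reactants):
  C-H: 4 × 427 = 1708
  O-H: 4 × 473 = 1892
  Σ(broken) = 3600 kJ
Bonds formed (products):
  C=O: 2 × 781 = 1562
  H-H: 4 × 431 = 1724
  Σ(formed) = 3286 kJ
ΔH = Σ(broken) − Σ(formed) = 3600 − 3286 = +314 kJ
For 3× the reaction as written: 3 × (+314) = +942 kJ

ΔH = +942 kJ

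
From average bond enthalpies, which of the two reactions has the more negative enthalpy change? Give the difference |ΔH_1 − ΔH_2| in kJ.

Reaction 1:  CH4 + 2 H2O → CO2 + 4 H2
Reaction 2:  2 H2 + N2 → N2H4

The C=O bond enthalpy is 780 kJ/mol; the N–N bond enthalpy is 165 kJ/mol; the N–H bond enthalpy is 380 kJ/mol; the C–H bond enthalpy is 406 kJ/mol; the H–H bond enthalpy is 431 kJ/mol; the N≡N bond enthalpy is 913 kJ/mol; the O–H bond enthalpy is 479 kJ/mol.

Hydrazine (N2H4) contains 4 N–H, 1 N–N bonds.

Reaction 2, by 166 kJ

Reaction 1:
  Bonds broken (reactants):
    C–H: 4 × 406 = 1624
    O–H: 4 × 479 = 1916
    Σ(broken) = 3540 kJ
  Bonds formed (products):
    C=O: 2 × 780 = 1560
    H–H: 4 × 431 = 1724
    Σ(formed) = 3284 kJ
  ΔH_1 = 3540 − 3284 = +256 kJ
Reaction 2:
  Bonds broken (reactants):
    H–H: 2 × 431 = 862
    N≡N: 1 × 913 = 913
    Σ(broken) = 1775 kJ
  Bonds formed (products):
    N–H: 4 × 380 = 1520
    N–N: 1 × 165 = 165
    Σ(formed) = 1685 kJ
  ΔH_2 = 1775 − 1685 = +90 kJ
ΔH_1 − ΔH_2 = +166 kJ, so reaction 2 has the more negative ΔH; |ΔH_1 − ΔH_2| = 166 kJ.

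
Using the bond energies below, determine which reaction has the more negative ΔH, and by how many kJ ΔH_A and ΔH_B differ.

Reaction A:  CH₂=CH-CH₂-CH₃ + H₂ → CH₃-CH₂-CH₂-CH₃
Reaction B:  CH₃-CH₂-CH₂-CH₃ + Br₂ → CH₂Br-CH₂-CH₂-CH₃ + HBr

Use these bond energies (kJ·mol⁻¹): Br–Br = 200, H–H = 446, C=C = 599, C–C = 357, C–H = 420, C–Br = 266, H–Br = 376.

Reaction A:
  Bonds broken (reactants):
    C–C: 2 × 357 = 714
    C–H: 8 × 420 = 3360
    C=C: 1 × 599 = 599
    H–H: 1 × 446 = 446
    Σ(broken) = 5119 kJ
  Bonds formed (products):
    C–C: 3 × 357 = 1071
    C–H: 10 × 420 = 4200
    Σ(formed) = 5271 kJ
  ΔH_A = 5119 − 5271 = −152 kJ
Reaction B:
  Bonds broken (reactants):
    Br–Br: 1 × 200 = 200
    C–C: 3 × 357 = 1071
    C–H: 10 × 420 = 4200
    Σ(broken) = 5471 kJ
  Bonds formed (products):
    C–Br: 1 × 266 = 266
    C–C: 3 × 357 = 1071
    C–H: 9 × 420 = 3780
    H–Br: 1 × 376 = 376
    Σ(formed) = 5493 kJ
  ΔH_B = 5471 − 5493 = −22 kJ
ΔH_A − ΔH_B = −130 kJ, so reaction A has the more negative ΔH; |ΔH_A − ΔH_B| = 130 kJ.

Reaction A, by 130 kJ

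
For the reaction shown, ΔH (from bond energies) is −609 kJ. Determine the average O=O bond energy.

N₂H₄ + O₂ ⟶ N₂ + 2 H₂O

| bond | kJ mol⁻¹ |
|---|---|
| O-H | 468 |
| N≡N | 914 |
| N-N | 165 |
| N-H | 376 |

D(O=O) ≈ 508 kJ/mol

Let D be the O=O bond energy.
Σ(broken) = 4×376 + 1×165 + 1×D = 1669 + D
Σ(formed) = 1×914 + 4×468 = 2786
ΔH = Σ(broken) − Σ(formed) = (1669 + D) − (2786) = −1117 + D
Setting this equal to −609 kJ gives D = 508 kJ/mol.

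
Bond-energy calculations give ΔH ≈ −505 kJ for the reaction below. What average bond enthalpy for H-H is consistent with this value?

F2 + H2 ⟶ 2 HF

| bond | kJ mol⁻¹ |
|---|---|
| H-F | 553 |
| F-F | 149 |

D(H-H) ≈ 452 kJ/mol

Let D be the H-H bond energy.
Σ(broken) = 1×149 + 1×D = 149 + D
Σ(formed) = 2×553 = 1106
ΔH = Σ(broken) − Σ(formed) = (149 + D) − (1106) = −957 + D
Setting this equal to −505 kJ gives D = 452 kJ/mol.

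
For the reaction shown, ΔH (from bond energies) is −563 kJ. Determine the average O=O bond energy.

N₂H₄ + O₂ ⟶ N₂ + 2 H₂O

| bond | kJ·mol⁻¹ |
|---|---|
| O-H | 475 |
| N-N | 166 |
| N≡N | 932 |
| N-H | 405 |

D(O=O) ≈ 483 kJ/mol

Let D be the O=O bond energy.
Σ(broken) = 4×405 + 1×166 + 1×D = 1786 + D
Σ(formed) = 1×932 + 4×475 = 2832
ΔH = Σ(broken) − Σ(formed) = (1786 + D) − (2832) = −1046 + D
Setting this equal to −563 kJ gives D = 483 kJ/mol.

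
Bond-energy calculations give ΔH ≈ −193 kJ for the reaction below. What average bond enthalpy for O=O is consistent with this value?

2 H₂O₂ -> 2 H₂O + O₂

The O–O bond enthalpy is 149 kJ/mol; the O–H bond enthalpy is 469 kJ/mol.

D(O=O) ≈ 491 kJ/mol

Let D be the O=O bond energy.
Σ(broken) = 4×469 + 2×149 = 2174
Σ(formed) = 4×469 + 1×D = 1876 + D
ΔH = Σ(broken) − Σ(formed) = (2174) − (1876 + D) = +298 − D
Setting this equal to −193 kJ gives D = 491 kJ/mol.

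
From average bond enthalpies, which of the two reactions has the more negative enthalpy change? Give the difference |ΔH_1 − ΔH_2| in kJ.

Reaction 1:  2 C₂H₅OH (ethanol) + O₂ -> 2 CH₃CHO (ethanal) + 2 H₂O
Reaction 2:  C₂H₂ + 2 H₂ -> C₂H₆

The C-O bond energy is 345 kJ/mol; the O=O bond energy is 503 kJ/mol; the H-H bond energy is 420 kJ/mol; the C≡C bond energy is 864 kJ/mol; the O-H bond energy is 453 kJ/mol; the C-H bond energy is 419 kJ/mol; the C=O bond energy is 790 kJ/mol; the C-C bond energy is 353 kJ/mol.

Reaction 1:
  Bonds broken (reactants):
    C-C: 2 × 353 = 706
    C-H: 10 × 419 = 4190
    C-O: 2 × 345 = 690
    O-H: 2 × 453 = 906
    O=O: 1 × 503 = 503
    Σ(broken) = 6995 kJ
  Bonds formed (products):
    C-C: 2 × 353 = 706
    C-H: 8 × 419 = 3352
    C=O: 2 × 790 = 1580
    O-H: 4 × 453 = 1812
    Σ(formed) = 7450 kJ
  ΔH_1 = 6995 − 7450 = −455 kJ
Reaction 2:
  Bonds broken (reactants):
    C≡C: 1 × 864 = 864
    C-H: 2 × 419 = 838
    H-H: 2 × 420 = 840
    Σ(broken) = 2542 kJ
  Bonds formed (products):
    C-C: 1 × 353 = 353
    C-H: 6 × 419 = 2514
    Σ(formed) = 2867 kJ
  ΔH_2 = 2542 − 2867 = −325 kJ
ΔH_1 − ΔH_2 = −130 kJ, so reaction 1 has the more negative ΔH; |ΔH_1 − ΔH_2| = 130 kJ.

Reaction 1, by 130 kJ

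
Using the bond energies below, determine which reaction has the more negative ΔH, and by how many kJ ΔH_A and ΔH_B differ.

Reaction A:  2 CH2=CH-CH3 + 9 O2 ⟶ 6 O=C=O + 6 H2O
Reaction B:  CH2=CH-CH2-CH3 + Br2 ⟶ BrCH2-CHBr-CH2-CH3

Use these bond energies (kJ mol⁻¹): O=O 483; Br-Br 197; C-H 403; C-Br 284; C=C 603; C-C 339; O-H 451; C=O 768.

Reaction A, by 3454 kJ

Reaction A:
  Bonds broken (reactants):
    C-C: 2 × 339 = 678
    C-H: 12 × 403 = 4836
    C=C: 2 × 603 = 1206
    O=O: 9 × 483 = 4347
    Σ(broken) = 11067 kJ
  Bonds formed (products):
    C=O: 12 × 768 = 9216
    O-H: 12 × 451 = 5412
    Σ(formed) = 14628 kJ
  ΔH_A = 11067 − 14628 = −3561 kJ
Reaction B:
  Bonds broken (reactants):
    Br-Br: 1 × 197 = 197
    C-C: 2 × 339 = 678
    C-H: 8 × 403 = 3224
    C=C: 1 × 603 = 603
    Σ(broken) = 4702 kJ
  Bonds formed (products):
    C-Br: 2 × 284 = 568
    C-C: 3 × 339 = 1017
    C-H: 8 × 403 = 3224
    Σ(formed) = 4809 kJ
  ΔH_B = 4702 − 4809 = −107 kJ
ΔH_A − ΔH_B = −3454 kJ, so reaction A has the more negative ΔH; |ΔH_A − ΔH_B| = 3454 kJ.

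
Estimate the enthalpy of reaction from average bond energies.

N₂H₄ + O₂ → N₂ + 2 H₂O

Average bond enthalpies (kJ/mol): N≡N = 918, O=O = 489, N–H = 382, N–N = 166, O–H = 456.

ΔH ≈ −559 kJ

Bonds broken (reactants):
  N–H: 4 × 382 = 1528
  N–N: 1 × 166 = 166
  O=O: 1 × 489 = 489
  Σ(broken) = 2183 kJ
Bonds formed (products):
  N≡N: 1 × 918 = 918
  O–H: 4 × 456 = 1824
  Σ(formed) = 2742 kJ
ΔH = Σ(broken) − Σ(formed) = 2183 − 2742 = −559 kJ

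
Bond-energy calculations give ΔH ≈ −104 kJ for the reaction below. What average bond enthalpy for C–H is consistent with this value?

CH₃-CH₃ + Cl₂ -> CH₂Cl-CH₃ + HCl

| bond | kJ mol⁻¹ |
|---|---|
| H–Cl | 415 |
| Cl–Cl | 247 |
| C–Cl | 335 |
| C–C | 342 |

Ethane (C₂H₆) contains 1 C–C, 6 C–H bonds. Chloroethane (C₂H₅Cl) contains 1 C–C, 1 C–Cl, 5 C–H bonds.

Let D be the C–H bond energy.
Σ(broken) = 1×342 + 6×D + 1×247 = 589 + 6D
Σ(formed) = 1×342 + 1×335 + 5×D + 1×415 = 1092 + 5D
ΔH = Σ(broken) − Σ(formed) = (589 + 6D) − (1092 + 5D) = −503 + D
Setting this equal to −104 kJ gives D = 399 kJ/mol.

D(C–H) ≈ 399 kJ/mol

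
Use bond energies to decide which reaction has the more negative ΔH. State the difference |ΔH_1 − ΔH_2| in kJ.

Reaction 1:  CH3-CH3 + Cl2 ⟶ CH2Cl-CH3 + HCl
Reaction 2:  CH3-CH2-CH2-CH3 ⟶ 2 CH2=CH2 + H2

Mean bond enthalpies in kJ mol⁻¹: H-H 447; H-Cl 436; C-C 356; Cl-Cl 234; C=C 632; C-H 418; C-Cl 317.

Reaction 1:
  Bonds broken (reactants):
    C-C: 1 × 356 = 356
    C-H: 6 × 418 = 2508
    Cl-Cl: 1 × 234 = 234
    Σ(broken) = 3098 kJ
  Bonds formed (products):
    C-C: 1 × 356 = 356
    C-Cl: 1 × 317 = 317
    C-H: 5 × 418 = 2090
    H-Cl: 1 × 436 = 436
    Σ(formed) = 3199 kJ
  ΔH_1 = 3098 − 3199 = −101 kJ
Reaction 2:
  Bonds broken (reactants):
    C-C: 3 × 356 = 1068
    C-H: 10 × 418 = 4180
    Σ(broken) = 5248 kJ
  Bonds formed (products):
    C-H: 8 × 418 = 3344
    C=C: 2 × 632 = 1264
    H-H: 1 × 447 = 447
    Σ(formed) = 5055 kJ
  ΔH_2 = 5248 − 5055 = +193 kJ
ΔH_1 − ΔH_2 = −294 kJ, so reaction 1 has the more negative ΔH; |ΔH_1 − ΔH_2| = 294 kJ.

Reaction 1, by 294 kJ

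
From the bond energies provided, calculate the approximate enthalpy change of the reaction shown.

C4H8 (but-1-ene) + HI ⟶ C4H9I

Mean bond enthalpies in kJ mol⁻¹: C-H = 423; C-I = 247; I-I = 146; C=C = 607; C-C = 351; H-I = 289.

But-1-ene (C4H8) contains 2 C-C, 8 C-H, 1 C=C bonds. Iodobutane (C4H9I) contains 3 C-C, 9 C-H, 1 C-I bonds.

ΔH ≈ −125 kJ

Bonds broken (reactants):
  C-C: 2 × 351 = 702
  C-H: 8 × 423 = 3384
  C=C: 1 × 607 = 607
  H-I: 1 × 289 = 289
  Σ(broken) = 4982 kJ
Bonds formed (products):
  C-C: 3 × 351 = 1053
  C-H: 9 × 423 = 3807
  C-I: 1 × 247 = 247
  Σ(formed) = 5107 kJ
ΔH = Σ(broken) − Σ(formed) = 4982 − 5107 = −125 kJ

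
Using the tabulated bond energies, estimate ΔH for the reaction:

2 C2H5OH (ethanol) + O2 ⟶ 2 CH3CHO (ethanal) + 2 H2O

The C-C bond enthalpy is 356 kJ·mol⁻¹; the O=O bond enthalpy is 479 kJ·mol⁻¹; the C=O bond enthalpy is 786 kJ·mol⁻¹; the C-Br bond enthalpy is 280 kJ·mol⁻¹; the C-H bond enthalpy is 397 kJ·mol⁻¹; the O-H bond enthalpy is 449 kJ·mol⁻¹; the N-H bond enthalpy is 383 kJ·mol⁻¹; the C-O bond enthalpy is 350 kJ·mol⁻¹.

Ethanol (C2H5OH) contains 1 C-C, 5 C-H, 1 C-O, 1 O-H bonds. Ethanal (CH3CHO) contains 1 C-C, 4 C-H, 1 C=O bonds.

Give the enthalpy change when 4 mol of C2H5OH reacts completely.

Bonds broken (reactants):
  C-C: 2 × 356 = 712
  C-H: 10 × 397 = 3970
  C-O: 2 × 350 = 700
  O-H: 2 × 449 = 898
  O=O: 1 × 479 = 479
  Σ(broken) = 6759 kJ
Bonds formed (products):
  C-C: 2 × 356 = 712
  C-H: 8 × 397 = 3176
  C=O: 2 × 786 = 1572
  O-H: 4 × 449 = 1796
  Σ(formed) = 7256 kJ
ΔH = Σ(broken) − Σ(formed) = 6759 − 7256 = −497 kJ
For 2× the reaction as written: 2 × (−497) = −994 kJ

ΔH = −994 kJ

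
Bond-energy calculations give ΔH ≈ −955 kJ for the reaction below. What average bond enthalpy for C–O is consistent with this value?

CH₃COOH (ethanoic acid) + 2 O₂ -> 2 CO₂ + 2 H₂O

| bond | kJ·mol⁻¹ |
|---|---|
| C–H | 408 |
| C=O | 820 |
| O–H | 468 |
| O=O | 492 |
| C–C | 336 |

D(C–O) ≈ 365 kJ/mol

Let D be the C–O bond energy.
Σ(broken) = 1×336 + 3×408 + 1×D + 1×820 + 1×468 + 2×492 = 3832 + D
Σ(formed) = 4×820 + 4×468 = 5152
ΔH = Σ(broken) − Σ(formed) = (3832 + D) − (5152) = −1320 + D
Setting this equal to −955 kJ gives D = 365 kJ/mol.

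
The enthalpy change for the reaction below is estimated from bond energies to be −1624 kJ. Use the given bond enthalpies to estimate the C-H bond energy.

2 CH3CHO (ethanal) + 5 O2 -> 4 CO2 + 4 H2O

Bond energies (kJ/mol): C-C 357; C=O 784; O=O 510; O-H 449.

Let D be the C-H bond energy.
Σ(broken) = 2×357 + 8×D + 2×784 + 5×510 = 4832 + 8D
Σ(formed) = 8×784 + 8×449 = 9864
ΔH = Σ(broken) − Σ(formed) = (4832 + 8D) − (9864) = −5032 + 8D
Setting this equal to −1624 kJ gives 8D = 3408, so D = 426 kJ/mol.

D(C-H) ≈ 426 kJ/mol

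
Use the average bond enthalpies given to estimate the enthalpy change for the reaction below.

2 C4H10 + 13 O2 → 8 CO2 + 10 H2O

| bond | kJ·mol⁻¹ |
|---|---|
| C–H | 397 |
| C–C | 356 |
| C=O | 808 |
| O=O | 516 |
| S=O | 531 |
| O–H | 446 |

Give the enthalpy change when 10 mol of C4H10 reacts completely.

ΔH = −25320 kJ

Bonds broken (reactants):
  C–C: 6 × 356 = 2136
  C–H: 20 × 397 = 7940
  O=O: 13 × 516 = 6708
  Σ(broken) = 16784 kJ
Bonds formed (products):
  C=O: 16 × 808 = 12928
  O–H: 20 × 446 = 8920
  Σ(formed) = 21848 kJ
ΔH = Σ(broken) − Σ(formed) = 16784 − 21848 = −5064 kJ
For 5× the reaction as written: 5 × (−5064) = −25320 kJ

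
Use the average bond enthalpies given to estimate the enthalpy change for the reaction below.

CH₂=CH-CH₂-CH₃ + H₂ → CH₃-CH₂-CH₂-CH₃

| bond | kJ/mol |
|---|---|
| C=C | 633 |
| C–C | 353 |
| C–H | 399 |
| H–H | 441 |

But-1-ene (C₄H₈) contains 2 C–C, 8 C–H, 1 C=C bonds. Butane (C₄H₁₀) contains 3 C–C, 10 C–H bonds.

ΔH ≈ −77 kJ

Bonds broken (reactants):
  C–C: 2 × 353 = 706
  C–H: 8 × 399 = 3192
  C=C: 1 × 633 = 633
  H–H: 1 × 441 = 441
  Σ(broken) = 4972 kJ
Bonds formed (products):
  C–C: 3 × 353 = 1059
  C–H: 10 × 399 = 3990
  Σ(formed) = 5049 kJ
ΔH = Σ(broken) − Σ(formed) = 4972 − 5049 = −77 kJ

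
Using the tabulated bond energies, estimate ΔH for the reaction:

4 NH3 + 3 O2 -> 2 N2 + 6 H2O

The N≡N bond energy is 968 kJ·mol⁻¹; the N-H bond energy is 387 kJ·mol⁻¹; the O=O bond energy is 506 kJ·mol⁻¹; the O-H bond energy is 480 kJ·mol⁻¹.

ΔH ≈ −1534 kJ

Bonds broken (reactants):
  N-H: 12 × 387 = 4644
  O=O: 3 × 506 = 1518
  Σ(broken) = 6162 kJ
Bonds formed (products):
  N≡N: 2 × 968 = 1936
  O-H: 12 × 480 = 5760
  Σ(formed) = 7696 kJ
ΔH = Σ(broken) − Σ(formed) = 6162 − 7696 = −1534 kJ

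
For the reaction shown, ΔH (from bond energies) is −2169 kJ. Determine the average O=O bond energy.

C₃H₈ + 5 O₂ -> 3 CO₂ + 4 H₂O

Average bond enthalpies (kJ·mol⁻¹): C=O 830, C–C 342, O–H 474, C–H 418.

D(O=O) ≈ 515 kJ/mol

Let D be the O=O bond energy.
Σ(broken) = 2×342 + 8×418 + 5×D = 4028 + 5D
Σ(formed) = 6×830 + 8×474 = 8772
ΔH = Σ(broken) − Σ(formed) = (4028 + 5D) − (8772) = −4744 + 5D
Setting this equal to −2169 kJ gives 5D = 2575, so D = 515 kJ/mol.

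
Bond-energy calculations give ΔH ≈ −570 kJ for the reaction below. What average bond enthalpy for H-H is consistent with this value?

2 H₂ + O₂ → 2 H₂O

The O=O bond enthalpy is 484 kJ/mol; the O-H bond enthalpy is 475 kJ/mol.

D(H-H) ≈ 423 kJ/mol

Let D be the H-H bond energy.
Σ(broken) = 2×D + 1×484 = 484 + 2D
Σ(formed) = 4×475 = 1900
ΔH = Σ(broken) − Σ(formed) = (484 + 2D) − (1900) = −1416 + 2D
Setting this equal to −570 kJ gives 2D = 846, so D = 423 kJ/mol.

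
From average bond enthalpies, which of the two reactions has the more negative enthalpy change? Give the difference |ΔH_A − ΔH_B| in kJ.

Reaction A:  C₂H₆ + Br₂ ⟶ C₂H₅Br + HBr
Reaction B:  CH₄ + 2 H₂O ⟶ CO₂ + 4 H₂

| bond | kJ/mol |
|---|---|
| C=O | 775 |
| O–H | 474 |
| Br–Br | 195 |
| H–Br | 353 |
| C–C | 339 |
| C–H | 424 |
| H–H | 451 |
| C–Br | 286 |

Reaction A:
  Bonds broken (reactants):
    Br–Br: 1 × 195 = 195
    C–C: 1 × 339 = 339
    C–H: 6 × 424 = 2544
    Σ(broken) = 3078 kJ
  Bonds formed (products):
    C–Br: 1 × 286 = 286
    C–C: 1 × 339 = 339
    C–H: 5 × 424 = 2120
    H–Br: 1 × 353 = 353
    Σ(formed) = 3098 kJ
  ΔH_A = 3078 − 3098 = −20 kJ
Reaction B:
  Bonds broken (reactants):
    C–H: 4 × 424 = 1696
    O–H: 4 × 474 = 1896
    Σ(broken) = 3592 kJ
  Bonds formed (products):
    C=O: 2 × 775 = 1550
    H–H: 4 × 451 = 1804
    Σ(formed) = 3354 kJ
  ΔH_B = 3592 − 3354 = +238 kJ
ΔH_A − ΔH_B = −258 kJ, so reaction A has the more negative ΔH; |ΔH_A − ΔH_B| = 258 kJ.

Reaction A, by 258 kJ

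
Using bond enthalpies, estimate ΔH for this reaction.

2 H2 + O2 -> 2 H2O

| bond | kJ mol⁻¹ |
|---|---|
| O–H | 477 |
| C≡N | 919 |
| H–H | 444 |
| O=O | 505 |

Bonds broken (reactants):
  H–H: 2 × 444 = 888
  O=O: 1 × 505 = 505
  Σ(broken) = 1393 kJ
Bonds formed (products):
  O–H: 4 × 477 = 1908
  Σ(formed) = 1908 kJ
ΔH = Σ(broken) − Σ(formed) = 1393 − 1908 = −515 kJ

ΔH ≈ −515 kJ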